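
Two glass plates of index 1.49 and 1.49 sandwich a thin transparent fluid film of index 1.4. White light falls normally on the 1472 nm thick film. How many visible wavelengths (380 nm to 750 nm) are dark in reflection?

Top surface (1.49 → 1.4): reflection off a lower-index medium gives no phase shift.
Ray reflecting at the bottom interface goes from n = 1.4 toward n = 1.49: a half-wave phase shift.
Net: one phase inversion between the two reflected rays.
With one net inversion, destructive interference in reflection requires 2 n t = m λ.
λ = 2 n t / m = 4122 / m nm.
m=5: 824 nm (IR); m=6: 687 nm (visible); m=7: 589 nm (visible); m=8: 515 nm (visible); m=9: 458 nm (visible); m=10: 412 nm (visible); m=11: 375 nm (UV).

5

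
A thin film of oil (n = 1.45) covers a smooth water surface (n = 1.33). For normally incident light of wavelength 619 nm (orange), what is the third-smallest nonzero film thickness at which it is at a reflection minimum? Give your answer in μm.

0.640 μm

At the upper boundary (n = 1.0 to n = 1.45) the reflected ray undergoes a half-wave phase shift.
Bottom surface (1.45 → 1.33): reflection off a lower-index medium gives no phase shift.
Exactly one π shift → a net half-wave offset.
With one net inversion, destructive interference in reflection requires 2 n t = m λ.
The third-smallest nonzero thickness corresponds to m = 3: t = m λ / (2 n) = 3.00 × 619 / (2 × 1.45) = 640 nm.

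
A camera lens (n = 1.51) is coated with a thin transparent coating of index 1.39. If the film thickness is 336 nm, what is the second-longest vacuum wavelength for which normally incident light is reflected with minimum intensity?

623 nm

At the upper boundary (n = 1.0 to n = 1.39) the reflected ray undergoes a half-wave phase shift.
Ray reflecting at the bottom interface goes from n = 1.39 toward n = 1.51: a half-wave phase shift.
Net: no relative phase inversion (both shifts match).
So the condition for destructive reflection is 2 n t = (m + ½) λ.
λ = 2 n t / (m + ½). The second-longest wavelength is m = 1: λ = 2 × 1.39 × 336 / 1.50 = 623 nm.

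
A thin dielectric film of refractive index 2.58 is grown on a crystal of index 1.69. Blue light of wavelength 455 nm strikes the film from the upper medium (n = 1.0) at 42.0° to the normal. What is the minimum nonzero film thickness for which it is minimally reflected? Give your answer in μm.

Top surface (1.0 → 2.58): reflection off a higher-index medium gives a half-wave phase shift.
Ray reflecting at the bottom interface goes from n = 2.58 toward n = 1.69: no phase shift.
Net: one phase inversion between the two reflected rays.
So the condition for destructive reflection is 2 n t cos θ_r = m λ.
Snell's law: 1.0 sin 42.0° = 2.58 sin θ_r → sin θ_r = 0.259, cos θ_r = 0.966.
Minimum nonzero at m = 1: t = λ / (2 n cos θ_r) = 455 / (2 × 2.58 × 0.966) = 91.3 nm.

0.0913 μm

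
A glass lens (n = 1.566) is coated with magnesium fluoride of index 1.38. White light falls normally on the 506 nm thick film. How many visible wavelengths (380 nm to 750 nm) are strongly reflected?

Top surface (1.0 → 1.38): reflection off a higher-index medium gives a half-wave phase shift.
Bottom surface (1.38 → 1.566): reflection off a higher-index medium gives a half-wave phase shift.
Zero or two π shifts → no net half-wave offset.
So the condition for constructive reflection is 2 n t = m λ.
λ = 2 n t / m = 1397 / m nm.
m=1: 1397 nm (IR); m=2: 698 nm (visible); m=3: 466 nm (visible); m=4: 349 nm (UV).

2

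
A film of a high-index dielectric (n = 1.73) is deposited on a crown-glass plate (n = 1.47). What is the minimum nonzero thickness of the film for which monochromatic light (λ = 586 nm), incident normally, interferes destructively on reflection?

169 nm

At the upper boundary (n = 1.0 to n = 1.73) the reflected ray undergoes a half-wave phase shift.
Ray reflecting at the bottom interface goes from n = 1.73 toward n = 1.47: no phase shift.
Exactly one π shift → a net half-wave offset.
For minimum reflection here: 2 n t = m λ.
Minimum nonzero at m = 1: t = λ / (2 n) = 586 / (2 × 1.73) = 169 nm.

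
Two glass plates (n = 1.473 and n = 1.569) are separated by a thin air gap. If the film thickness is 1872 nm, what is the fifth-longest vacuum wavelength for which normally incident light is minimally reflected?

Top surface (1.473 → 1.0): reflection off a lower-index medium gives no phase shift.
Ray reflecting at the bottom interface goes from n = 1.0 toward n = 1.569: a half-wave phase shift.
Exactly one π shift → a net half-wave offset.
For weak reflection here: 2 n t = m λ.
λ = 2 n t / m. The fifth-longest wavelength is m = 5: λ = 2 × 1.0 × 1872 / 5.00 = 749 nm.

749 nm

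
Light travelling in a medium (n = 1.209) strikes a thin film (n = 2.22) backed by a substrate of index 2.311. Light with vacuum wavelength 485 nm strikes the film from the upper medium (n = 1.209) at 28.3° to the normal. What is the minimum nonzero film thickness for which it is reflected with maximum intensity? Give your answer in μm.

0.113 μm

At the upper boundary (n = 1.209 to n = 2.22) the reflected ray undergoes a half-wave phase shift.
Ray reflecting at the bottom interface goes from n = 2.22 toward n = 2.311: a half-wave phase shift.
Net: no relative phase inversion (both shifts match).
So the condition for constructive reflection is 2 n t cos θ_r = m λ.
Snell's law: 1.209 sin 28.3° = 2.22 sin θ_r → sin θ_r = 0.258, cos θ_r = 0.966.
Minimum nonzero at m = 1: t = λ / (2 n cos θ_r) = 485 / (2 × 2.22 × 0.966) = 113 nm.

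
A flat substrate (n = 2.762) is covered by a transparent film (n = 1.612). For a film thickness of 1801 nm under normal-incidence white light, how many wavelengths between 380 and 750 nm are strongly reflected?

Top surface (1.0 → 1.612): reflection off a higher-index medium gives a half-wave phase shift.
Ray reflecting at the bottom interface goes from n = 1.612 toward n = 2.762: a half-wave phase shift.
The two reflections carry the same phase change, so no net offset.
So the condition for constructive reflection is 2 n t = m λ.
λ = 2 n t / m = 5806 / m nm.
m=7: 829 nm (IR); m=8: 726 nm (visible); m=9: 645 nm (visible); m=10: 581 nm (visible); m=11: 528 nm (visible); m=12: 484 nm (visible); m=13: 447 nm (visible); m=14: 415 nm (visible); m=15: 387 nm (visible); m=16: 363 nm (UV).

8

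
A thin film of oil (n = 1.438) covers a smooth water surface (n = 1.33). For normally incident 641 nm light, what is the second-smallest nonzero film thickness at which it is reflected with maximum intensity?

334 nm

At the upper boundary (n = 1.0 to n = 1.438) the reflected ray undergoes a half-wave phase shift.
At the lower boundary (n = 1.438 to n = 1.33) the reflected ray undergoes no phase shift.
Net: one phase inversion between the two reflected rays.
With one net inversion, constructive interference in reflection requires 2 n t = (m + ½) λ.
The second-smallest nonzero thickness corresponds to m = 1: t = (m + ½) λ / (2 n) = 1.50 × 641 / (2 × 1.438) = 334 nm.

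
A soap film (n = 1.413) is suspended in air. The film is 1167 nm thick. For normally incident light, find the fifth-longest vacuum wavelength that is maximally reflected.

733 nm

Top surface (1.0 → 1.413): reflection off a higher-index medium gives a half-wave phase shift.
At the lower boundary (n = 1.413 to n = 1.0) the reflected ray undergoes no phase shift.
Exactly one π shift → a net half-wave offset.
For bright reflection here: 2 n t = (m + ½) λ.
λ = 2 n t / (m + ½). The fifth-longest wavelength is m = 4: λ = 2 × 1.413 × 1167 / 4.50 = 733 nm.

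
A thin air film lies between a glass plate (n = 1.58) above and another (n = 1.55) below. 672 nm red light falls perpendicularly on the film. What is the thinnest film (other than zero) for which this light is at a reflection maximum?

At the upper boundary (n = 1.58 to n = 1.0) the reflected ray undergoes no phase shift.
At the lower boundary (n = 1.0 to n = 1.55) the reflected ray undergoes a half-wave phase shift.
Net: one phase inversion between the two reflected rays.
For strong reflection here: 2 n t = (m + ½) λ.
Minimum at m = 0: t = λ / (4 n) = 672 / (4 × 1.0) = 168 nm.

168 nm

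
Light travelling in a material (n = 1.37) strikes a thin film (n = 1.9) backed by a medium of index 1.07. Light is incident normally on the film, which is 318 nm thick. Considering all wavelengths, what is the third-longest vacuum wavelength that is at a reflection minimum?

Ray reflecting at the top interface goes from n = 1.37 toward n = 1.9: a half-wave phase shift.
At the lower boundary (n = 1.9 to n = 1.07) the reflected ray undergoes no phase shift.
The two reflections differ by half a wavelength.
So the condition for destructive reflection is 2 n t = m λ.
λ = 2 n t / m. The third-longest wavelength is m = 3: λ = 2 × 1.9 × 318 / 3.00 = 403 nm.

403 nm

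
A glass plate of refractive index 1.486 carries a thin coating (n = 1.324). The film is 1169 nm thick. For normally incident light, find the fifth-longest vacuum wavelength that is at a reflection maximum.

Top surface (1.0 → 1.324): reflection off a higher-index medium gives a half-wave phase shift.
Bottom surface (1.324 → 1.486): reflection off a higher-index medium gives a half-wave phase shift.
The two reflections carry the same phase change, so no net offset.
With no net inversion, constructive interference in reflection requires 2 n t = m λ.
λ = 2 n t / m. The fifth-longest wavelength is m = 5: λ = 2 × 1.324 × 1169 / 5.00 = 619 nm.

619 nm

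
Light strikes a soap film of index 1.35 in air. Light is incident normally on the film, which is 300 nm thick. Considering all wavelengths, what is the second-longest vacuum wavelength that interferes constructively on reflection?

540 nm

Ray reflecting at the top interface goes from n = 1.0 toward n = 1.35: a half-wave phase shift.
Bottom surface (1.35 → 1.0): reflection off a lower-index medium gives no phase shift.
Net: one phase inversion between the two reflected rays.
With one net inversion, constructive interference in reflection requires 2 n t = (m + ½) λ.
λ = 2 n t / (m + ½). The second-longest wavelength is m = 1: λ = 2 × 1.35 × 300 / 1.50 = 540 nm.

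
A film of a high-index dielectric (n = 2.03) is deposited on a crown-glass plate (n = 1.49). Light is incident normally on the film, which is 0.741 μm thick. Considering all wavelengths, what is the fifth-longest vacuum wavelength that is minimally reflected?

602 nm

Ray reflecting at the top interface goes from n = 1.0 toward n = 2.03: a half-wave phase shift.
At the lower boundary (n = 2.03 to n = 1.49) the reflected ray undergoes no phase shift.
Exactly one π shift → a net half-wave offset.
So the condition for destructive reflection is 2 n t = m λ.
λ = 2 n t / m. The fifth-longest wavelength is m = 5: λ = 2 × 2.03 × 741 / 5.00 = 602 nm.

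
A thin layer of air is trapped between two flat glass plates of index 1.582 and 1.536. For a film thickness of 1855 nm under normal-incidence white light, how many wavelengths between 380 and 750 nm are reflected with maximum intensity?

5

Top surface (1.582 → 1.0): reflection off a lower-index medium gives no phase shift.
Ray reflecting at the bottom interface goes from n = 1.0 toward n = 1.536: a half-wave phase shift.
Net: one phase inversion between the two reflected rays.
So the condition for constructive reflection is 2 n t = (m + ½) λ.
λ = 2 n t / (m + ½) = 3710 / (m + ½) nm.
m=4: 824 nm (IR); m=5: 675 nm (visible); m=6: 571 nm (visible); m=7: 495 nm (visible); m=8: 436 nm (visible); m=9: 391 nm (visible); m=10: 353 nm (UV).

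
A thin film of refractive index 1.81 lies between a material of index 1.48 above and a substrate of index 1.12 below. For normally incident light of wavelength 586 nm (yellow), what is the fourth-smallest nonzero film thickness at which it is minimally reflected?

Top surface (1.48 → 1.81): reflection off a higher-index medium gives a half-wave phase shift.
At the lower boundary (n = 1.81 to n = 1.12) the reflected ray undergoes no phase shift.
Exactly one π shift → a net half-wave offset.
So the condition for destructive reflection is 2 n t = m λ.
The fourth-smallest nonzero thickness corresponds to m = 4: t = m λ / (2 n) = 4.00 × 586 / (2 × 1.81) = 648 nm.

648 nm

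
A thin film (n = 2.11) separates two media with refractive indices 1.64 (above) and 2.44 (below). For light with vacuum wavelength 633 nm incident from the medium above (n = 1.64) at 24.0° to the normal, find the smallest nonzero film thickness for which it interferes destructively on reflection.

At the upper boundary (n = 1.64 to n = 2.11) the reflected ray undergoes a half-wave phase shift.
Bottom surface (2.11 → 2.44): reflection off a higher-index medium gives a half-wave phase shift.
The two reflections carry the same phase change, so no net offset.
For dark reflection here: 2 n t cos θ_r = (m + ½) λ.
Snell's law: 1.64 sin 24.0° = 2.11 sin θ_r → sin θ_r = 0.316, cos θ_r = 0.949.
Minimum at m = 0: t = λ / (4 n cos θ_r) = 633 / (4 × 2.11 × 0.949) = 79.1 nm.

79.1 nm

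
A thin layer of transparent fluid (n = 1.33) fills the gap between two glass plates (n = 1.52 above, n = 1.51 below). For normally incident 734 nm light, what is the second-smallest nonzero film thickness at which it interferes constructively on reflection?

Top surface (1.52 → 1.33): reflection off a lower-index medium gives no phase shift.
At the lower boundary (n = 1.33 to n = 1.51) the reflected ray undergoes a half-wave phase shift.
Exactly one π shift → a net half-wave offset.
So the condition for constructive reflection is 2 n t = (m + ½) λ.
The second-smallest nonzero thickness corresponds to m = 1: t = (m + ½) λ / (2 n) = 1.50 × 734 / (2 × 1.33) = 414 nm.

414 nm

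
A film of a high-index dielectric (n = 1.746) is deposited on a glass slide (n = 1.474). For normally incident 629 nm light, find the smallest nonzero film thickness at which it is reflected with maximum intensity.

At the upper boundary (n = 1.0 to n = 1.746) the reflected ray undergoes a half-wave phase shift.
Ray reflecting at the bottom interface goes from n = 1.746 toward n = 1.474: no phase shift.
Exactly one π shift → a net half-wave offset.
With one net inversion, constructive interference in reflection requires 2 n t = (m + ½) λ.
Minimum at m = 0: t = λ / (4 n) = 629 / (4 × 1.746) = 90.1 nm.

90.1 nm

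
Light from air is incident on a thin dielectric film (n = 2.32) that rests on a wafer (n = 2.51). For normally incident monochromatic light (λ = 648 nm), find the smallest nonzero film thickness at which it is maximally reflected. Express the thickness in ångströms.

At the upper boundary (n = 1.0 to n = 2.32) the reflected ray undergoes a half-wave phase shift.
Ray reflecting at the bottom interface goes from n = 2.32 toward n = 2.51: a half-wave phase shift.
Net: no relative phase inversion (both shifts match).
With no net inversion, constructive interference in reflection requires 2 n t = m λ.
Minimum nonzero at m = 1: t = λ / (2 n) = 648 / (2 × 2.32) = 140 nm.

1397 Å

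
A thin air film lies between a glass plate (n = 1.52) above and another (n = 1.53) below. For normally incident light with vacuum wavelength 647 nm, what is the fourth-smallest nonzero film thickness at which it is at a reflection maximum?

1132 nm

Ray reflecting at the top interface goes from n = 1.52 toward n = 1.0: no phase shift.
At the lower boundary (n = 1.0 to n = 1.53) the reflected ray undergoes a half-wave phase shift.
Net: one phase inversion between the two reflected rays.
With one net inversion, constructive interference in reflection requires 2 n t = (m + ½) λ.
The fourth-smallest nonzero thickness corresponds to m = 3: t = (m + ½) λ / (2 n) = 3.50 × 647 / (2 × 1.0) = 1132 nm.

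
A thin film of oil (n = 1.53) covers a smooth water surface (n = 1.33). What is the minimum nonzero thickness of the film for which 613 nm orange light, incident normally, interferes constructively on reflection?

At the upper boundary (n = 1.0 to n = 1.53) the reflected ray undergoes a half-wave phase shift.
Bottom surface (1.53 → 1.33): reflection off a lower-index medium gives no phase shift.
Net: one phase inversion between the two reflected rays.
So the condition for constructive reflection is 2 n t = (m + ½) λ.
Minimum at m = 0: t = λ / (4 n) = 613 / (4 × 1.53) = 100 nm.

100 nm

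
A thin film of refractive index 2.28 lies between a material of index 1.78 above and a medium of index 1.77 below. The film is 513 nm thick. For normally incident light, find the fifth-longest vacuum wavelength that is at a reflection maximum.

520 nm

At the upper boundary (n = 1.78 to n = 2.28) the reflected ray undergoes a half-wave phase shift.
Ray reflecting at the bottom interface goes from n = 2.28 toward n = 1.77: no phase shift.
Exactly one π shift → a net half-wave offset.
For bright reflection here: 2 n t = (m + ½) λ.
λ = 2 n t / (m + ½). The fifth-longest wavelength is m = 4: λ = 2 × 2.28 × 513 / 4.50 = 520 nm.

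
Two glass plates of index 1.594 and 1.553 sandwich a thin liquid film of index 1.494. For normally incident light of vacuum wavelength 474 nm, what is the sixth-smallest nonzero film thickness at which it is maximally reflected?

Top surface (1.594 → 1.494): reflection off a lower-index medium gives no phase shift.
Bottom surface (1.494 → 1.553): reflection off a higher-index medium gives a half-wave phase shift.
Net: one phase inversion between the two reflected rays.
So the condition for constructive reflection is 2 n t = (m + ½) λ.
The sixth-smallest nonzero thickness corresponds to m = 5: t = (m + ½) λ / (2 n) = 5.50 × 474 / (2 × 1.494) = 872 nm.

872 nm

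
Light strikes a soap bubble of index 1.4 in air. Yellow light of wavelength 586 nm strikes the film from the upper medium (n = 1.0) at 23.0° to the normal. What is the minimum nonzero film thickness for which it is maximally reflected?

Top surface (1.0 → 1.4): reflection off a higher-index medium gives a half-wave phase shift.
Ray reflecting at the bottom interface goes from n = 1.4 toward n = 1.0: no phase shift.
The two reflections differ by half a wavelength.
For bright reflection here: 2 n t cos θ_r = (m + ½) λ.
Snell's law: 1.0 sin 23.0° = 1.4 sin θ_r → sin θ_r = 0.279, cos θ_r = 0.960.
Minimum at m = 0: t = λ / (4 n cos θ_r) = 586 / (4 × 1.4 × 0.960) = 109 nm.

109 nm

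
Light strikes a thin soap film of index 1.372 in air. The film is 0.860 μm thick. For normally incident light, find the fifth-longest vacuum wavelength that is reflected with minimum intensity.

472 nm

Top surface (1.0 → 1.372): reflection off a higher-index medium gives a half-wave phase shift.
Bottom surface (1.372 → 1.0): reflection off a lower-index medium gives no phase shift.
Net: one phase inversion between the two reflected rays.
With one net inversion, destructive interference in reflection requires 2 n t = m λ.
λ = 2 n t / m. The fifth-longest wavelength is m = 5: λ = 2 × 1.372 × 860 / 5.00 = 472 nm.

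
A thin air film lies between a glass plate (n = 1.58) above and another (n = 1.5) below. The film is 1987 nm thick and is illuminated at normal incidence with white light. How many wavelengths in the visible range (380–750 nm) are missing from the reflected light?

At the upper boundary (n = 1.58 to n = 1.0) the reflected ray undergoes no phase shift.
Bottom surface (1.0 → 1.5): reflection off a higher-index medium gives a half-wave phase shift.
Net: one phase inversion between the two reflected rays.
So the condition for destructive reflection is 2 n t = m λ.
λ = 2 n t / m = 3974 / m nm.
m=5: 795 nm (IR); m=6: 662 nm (visible); m=7: 568 nm (visible); m=8: 497 nm (visible); m=9: 442 nm (visible); m=10: 397 nm (visible); m=11: 361 nm (UV).

5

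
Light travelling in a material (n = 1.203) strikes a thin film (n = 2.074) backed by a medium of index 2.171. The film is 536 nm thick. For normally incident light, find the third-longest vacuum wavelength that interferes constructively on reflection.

Ray reflecting at the top interface goes from n = 1.203 toward n = 2.074: a half-wave phase shift.
Ray reflecting at the bottom interface goes from n = 2.074 toward n = 2.171: a half-wave phase shift.
Net: no relative phase inversion (both shifts match).
So the condition for constructive reflection is 2 n t = m λ.
λ = 2 n t / m. The third-longest wavelength is m = 3: λ = 2 × 2.074 × 536 / 3.00 = 741 nm.

741 nm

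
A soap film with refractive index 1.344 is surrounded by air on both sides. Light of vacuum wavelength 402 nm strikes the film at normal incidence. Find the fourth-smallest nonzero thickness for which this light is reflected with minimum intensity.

598 nm

Top surface (1.0 → 1.344): reflection off a higher-index medium gives a half-wave phase shift.
Ray reflecting at the bottom interface goes from n = 1.344 toward n = 1.0: no phase shift.
The two reflections differ by half a wavelength.
So the condition for destructive reflection is 2 n t = m λ.
The fourth-smallest nonzero thickness corresponds to m = 4: t = m λ / (2 n) = 4.00 × 402 / (2 × 1.344) = 598 nm.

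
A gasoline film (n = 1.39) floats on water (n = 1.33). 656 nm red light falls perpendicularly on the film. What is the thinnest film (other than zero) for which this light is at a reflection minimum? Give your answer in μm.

0.236 μm

At the upper boundary (n = 1.0 to n = 1.39) the reflected ray undergoes a half-wave phase shift.
Ray reflecting at the bottom interface goes from n = 1.39 toward n = 1.33: no phase shift.
Exactly one π shift → a net half-wave offset.
For dark reflection here: 2 n t = m λ.
Minimum nonzero at m = 1: t = λ / (2 n) = 656 / (2 × 1.39) = 236 nm.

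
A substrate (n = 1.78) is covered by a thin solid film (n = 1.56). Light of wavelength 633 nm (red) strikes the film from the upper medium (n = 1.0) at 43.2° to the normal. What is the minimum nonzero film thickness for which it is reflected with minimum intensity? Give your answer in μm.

Top surface (1.0 → 1.56): reflection off a higher-index medium gives a half-wave phase shift.
At the lower boundary (n = 1.56 to n = 1.78) the reflected ray undergoes a half-wave phase shift.
Net: no relative phase inversion (both shifts match).
With no net inversion, destructive interference in reflection requires 2 n t cos θ_r = (m + ½) λ.
Snell's law: 1.0 sin 43.2° = 1.56 sin θ_r → sin θ_r = 0.439, cos θ_r = 0.899.
Minimum at m = 0: t = λ / (4 n cos θ_r) = 633 / (4 × 1.56 × 0.899) = 113 nm.

0.113 μm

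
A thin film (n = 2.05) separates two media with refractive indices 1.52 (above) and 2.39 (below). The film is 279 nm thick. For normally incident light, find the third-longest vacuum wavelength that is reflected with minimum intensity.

At the upper boundary (n = 1.52 to n = 2.05) the reflected ray undergoes a half-wave phase shift.
Bottom surface (2.05 → 2.39): reflection off a higher-index medium gives a half-wave phase shift.
Net: no relative phase inversion (both shifts match).
For minimum reflection here: 2 n t = (m + ½) λ.
λ = 2 n t / (m + ½). The third-longest wavelength is m = 2: λ = 2 × 2.05 × 279 / 2.50 = 458 nm.

458 nm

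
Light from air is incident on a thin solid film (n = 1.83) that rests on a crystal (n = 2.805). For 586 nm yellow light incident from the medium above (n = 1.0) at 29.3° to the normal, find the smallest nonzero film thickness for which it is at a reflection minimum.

At the upper boundary (n = 1.0 to n = 1.83) the reflected ray undergoes a half-wave phase shift.
Ray reflecting at the bottom interface goes from n = 1.83 toward n = 2.805: a half-wave phase shift.
The two reflections carry the same phase change, so no net offset.
With no net inversion, destructive interference in reflection requires 2 n t cos θ_r = (m + ½) λ.
Snell's law: 1.0 sin 29.3° = 1.83 sin θ_r → sin θ_r = 0.267, cos θ_r = 0.964.
Minimum at m = 0: t = λ / (4 n cos θ_r) = 586 / (4 × 1.83 × 0.964) = 83.1 nm.

83.1 nm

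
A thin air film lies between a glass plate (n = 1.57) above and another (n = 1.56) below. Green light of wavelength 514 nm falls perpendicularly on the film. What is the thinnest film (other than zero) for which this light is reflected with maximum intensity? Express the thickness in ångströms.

Ray reflecting at the top interface goes from n = 1.57 toward n = 1.0: no phase shift.
Bottom surface (1.0 → 1.56): reflection off a higher-index medium gives a half-wave phase shift.
The two reflections differ by half a wavelength.
For maximum reflection here: 2 n t = (m + ½) λ.
Minimum at m = 0: t = λ / (4 n) = 514 / (4 × 1.0) = 129 nm.

1285 Å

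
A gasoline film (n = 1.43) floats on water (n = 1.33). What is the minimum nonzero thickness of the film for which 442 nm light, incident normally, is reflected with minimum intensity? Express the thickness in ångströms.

Top surface (1.0 → 1.43): reflection off a higher-index medium gives a half-wave phase shift.
Bottom surface (1.43 → 1.33): reflection off a lower-index medium gives no phase shift.
Exactly one π shift → a net half-wave offset.
With one net inversion, destructive interference in reflection requires 2 n t = m λ.
Minimum nonzero at m = 1: t = λ / (2 n) = 442 / (2 × 1.43) = 155 nm.

1545 Å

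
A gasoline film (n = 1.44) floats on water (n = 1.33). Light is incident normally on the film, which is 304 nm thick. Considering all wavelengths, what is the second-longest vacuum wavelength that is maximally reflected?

Top surface (1.0 → 1.44): reflection off a higher-index medium gives a half-wave phase shift.
At the lower boundary (n = 1.44 to n = 1.33) the reflected ray undergoes no phase shift.
The two reflections differ by half a wavelength.
So the condition for constructive reflection is 2 n t = (m + ½) λ.
λ = 2 n t / (m + ½). The second-longest wavelength is m = 1: λ = 2 × 1.44 × 304 / 1.50 = 584 nm.

584 nm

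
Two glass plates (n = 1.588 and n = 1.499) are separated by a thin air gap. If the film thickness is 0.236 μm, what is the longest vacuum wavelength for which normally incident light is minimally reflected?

At the upper boundary (n = 1.588 to n = 1.0) the reflected ray undergoes no phase shift.
Ray reflecting at the bottom interface goes from n = 1.0 toward n = 1.499: a half-wave phase shift.
Exactly one π shift → a net half-wave offset.
With one net inversion, destructive interference in reflection requires 2 n t = m λ.
λ = 2 n t / m. The longest wavelength is m = 1: λ = 2 × 1.0 × 236 / 1.00 = 472 nm.

472 nm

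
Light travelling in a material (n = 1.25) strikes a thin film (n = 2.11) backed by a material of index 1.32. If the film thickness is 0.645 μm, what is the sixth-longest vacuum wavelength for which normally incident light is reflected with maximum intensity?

Top surface (1.25 → 2.11): reflection off a higher-index medium gives a half-wave phase shift.
At the lower boundary (n = 2.11 to n = 1.32) the reflected ray undergoes no phase shift.
Net: one phase inversion between the two reflected rays.
For maximum reflection here: 2 n t = (m + ½) λ.
λ = 2 n t / (m + ½). The sixth-longest wavelength is m = 5: λ = 2 × 2.11 × 645 / 5.50 = 495 nm.

495 nm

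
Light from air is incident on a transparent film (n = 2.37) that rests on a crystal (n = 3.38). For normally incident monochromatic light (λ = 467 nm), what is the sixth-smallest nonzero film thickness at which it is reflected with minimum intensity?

542 nm

At the upper boundary (n = 1.0 to n = 2.37) the reflected ray undergoes a half-wave phase shift.
At the lower boundary (n = 2.37 to n = 3.38) the reflected ray undergoes a half-wave phase shift.
The two reflections carry the same phase change, so no net offset.
So the condition for destructive reflection is 2 n t = (m + ½) λ.
The sixth-smallest nonzero thickness corresponds to m = 5: t = (m + ½) λ / (2 n) = 5.50 × 467 / (2 × 2.37) = 542 nm.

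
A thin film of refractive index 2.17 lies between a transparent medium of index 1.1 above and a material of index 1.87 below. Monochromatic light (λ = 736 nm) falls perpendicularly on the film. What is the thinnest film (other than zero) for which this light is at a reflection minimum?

Top surface (1.1 → 2.17): reflection off a higher-index medium gives a half-wave phase shift.
At the lower boundary (n = 2.17 to n = 1.87) the reflected ray undergoes no phase shift.
Net: one phase inversion between the two reflected rays.
For minimum reflection here: 2 n t = m λ.
Minimum nonzero at m = 1: t = λ / (2 n) = 736 / (2 × 2.17) = 170 nm.

170 nm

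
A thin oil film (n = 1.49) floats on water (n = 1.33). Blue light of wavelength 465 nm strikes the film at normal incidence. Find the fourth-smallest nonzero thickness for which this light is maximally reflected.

Top surface (1.0 → 1.49): reflection off a higher-index medium gives a half-wave phase shift.
Ray reflecting at the bottom interface goes from n = 1.49 toward n = 1.33: no phase shift.
The two reflections differ by half a wavelength.
So the condition for constructive reflection is 2 n t = (m + ½) λ.
The fourth-smallest nonzero thickness corresponds to m = 3: t = (m + ½) λ / (2 n) = 3.50 × 465 / (2 × 1.49) = 546 nm.

546 nm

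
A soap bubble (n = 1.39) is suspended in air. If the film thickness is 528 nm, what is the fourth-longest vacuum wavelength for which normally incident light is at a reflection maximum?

419 nm

Ray reflecting at the top interface goes from n = 1.0 toward n = 1.39: a half-wave phase shift.
Ray reflecting at the bottom interface goes from n = 1.39 toward n = 1.0: no phase shift.
Net: one phase inversion between the two reflected rays.
With one net inversion, constructive interference in reflection requires 2 n t = (m + ½) λ.
λ = 2 n t / (m + ½). The fourth-longest wavelength is m = 3: λ = 2 × 1.39 × 528 / 3.50 = 419 nm.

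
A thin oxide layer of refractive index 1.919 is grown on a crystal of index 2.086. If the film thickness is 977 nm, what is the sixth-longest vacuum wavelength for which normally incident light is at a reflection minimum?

682 nm

At the upper boundary (n = 1.0 to n = 1.919) the reflected ray undergoes a half-wave phase shift.
At the lower boundary (n = 1.919 to n = 2.086) the reflected ray undergoes a half-wave phase shift.
Zero or two π shifts → no net half-wave offset.
With no net inversion, destructive interference in reflection requires 2 n t = (m + ½) λ.
λ = 2 n t / (m + ½). The sixth-longest wavelength is m = 5: λ = 2 × 1.919 × 977 / 5.50 = 682 nm.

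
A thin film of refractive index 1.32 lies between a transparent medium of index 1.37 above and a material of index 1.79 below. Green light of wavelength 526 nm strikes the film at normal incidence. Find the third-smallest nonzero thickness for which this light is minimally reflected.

598 nm

At the upper boundary (n = 1.37 to n = 1.32) the reflected ray undergoes no phase shift.
At the lower boundary (n = 1.32 to n = 1.79) the reflected ray undergoes a half-wave phase shift.
Exactly one π shift → a net half-wave offset.
With one net inversion, destructive interference in reflection requires 2 n t = m λ.
The third-smallest nonzero thickness corresponds to m = 3: t = m λ / (2 n) = 3.00 × 526 / (2 × 1.32) = 598 nm.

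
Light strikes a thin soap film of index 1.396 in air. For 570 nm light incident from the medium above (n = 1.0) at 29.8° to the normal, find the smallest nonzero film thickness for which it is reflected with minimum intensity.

Ray reflecting at the top interface goes from n = 1.0 toward n = 1.396: a half-wave phase shift.
Ray reflecting at the bottom interface goes from n = 1.396 toward n = 1.0: no phase shift.
The two reflections differ by half a wavelength.
For weak reflection here: 2 n t cos θ_r = m λ.
Snell's law: 1.0 sin 29.8° = 1.396 sin θ_r → sin θ_r = 0.356, cos θ_r = 0.934.
Minimum nonzero at m = 1: t = λ / (2 n cos θ_r) = 570 / (2 × 1.396 × 0.934) = 218 nm.

218 nm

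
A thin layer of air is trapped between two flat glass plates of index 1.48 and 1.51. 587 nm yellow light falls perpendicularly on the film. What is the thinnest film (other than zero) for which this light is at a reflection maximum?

Top surface (1.48 → 1.0): reflection off a lower-index medium gives no phase shift.
At the lower boundary (n = 1.0 to n = 1.51) the reflected ray undergoes a half-wave phase shift.
The two reflections differ by half a wavelength.
With one net inversion, constructive interference in reflection requires 2 n t = (m + ½) λ.
Minimum at m = 0: t = λ / (4 n) = 587 / (4 × 1.0) = 147 nm.

147 nm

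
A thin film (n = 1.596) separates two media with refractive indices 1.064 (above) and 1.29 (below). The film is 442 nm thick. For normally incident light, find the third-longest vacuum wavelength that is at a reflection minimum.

470 nm

At the upper boundary (n = 1.064 to n = 1.596) the reflected ray undergoes a half-wave phase shift.
Ray reflecting at the bottom interface goes from n = 1.596 toward n = 1.29: no phase shift.
Net: one phase inversion between the two reflected rays.
So the condition for destructive reflection is 2 n t = m λ.
λ = 2 n t / m. The third-longest wavelength is m = 3: λ = 2 × 1.596 × 442 / 3.00 = 470 nm.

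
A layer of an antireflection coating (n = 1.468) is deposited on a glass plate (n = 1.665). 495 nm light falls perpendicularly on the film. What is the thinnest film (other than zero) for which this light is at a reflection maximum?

Top surface (1.0 → 1.468): reflection off a higher-index medium gives a half-wave phase shift.
At the lower boundary (n = 1.468 to n = 1.665) the reflected ray undergoes a half-wave phase shift.
Net: no relative phase inversion (both shifts match).
With no net inversion, constructive interference in reflection requires 2 n t = m λ.
Minimum nonzero at m = 1: t = λ / (2 n) = 495 / (2 × 1.468) = 169 nm.

169 nm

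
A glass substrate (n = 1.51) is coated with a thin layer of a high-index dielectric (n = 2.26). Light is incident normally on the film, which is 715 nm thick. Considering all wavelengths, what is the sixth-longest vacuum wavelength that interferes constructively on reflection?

588 nm

Ray reflecting at the top interface goes from n = 1.0 toward n = 2.26: a half-wave phase shift.
At the lower boundary (n = 2.26 to n = 1.51) the reflected ray undergoes no phase shift.
Exactly one π shift → a net half-wave offset.
With one net inversion, constructive interference in reflection requires 2 n t = (m + ½) λ.
λ = 2 n t / (m + ½). The sixth-longest wavelength is m = 5: λ = 2 × 2.26 × 715 / 5.50 = 588 nm.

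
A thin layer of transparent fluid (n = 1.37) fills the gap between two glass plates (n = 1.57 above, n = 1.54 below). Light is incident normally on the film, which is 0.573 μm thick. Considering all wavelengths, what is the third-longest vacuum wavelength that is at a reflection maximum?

At the upper boundary (n = 1.57 to n = 1.37) the reflected ray undergoes no phase shift.
Bottom surface (1.37 → 1.54): reflection off a higher-index medium gives a half-wave phase shift.
Exactly one π shift → a net half-wave offset.
With one net inversion, constructive interference in reflection requires 2 n t = (m + ½) λ.
λ = 2 n t / (m + ½). The third-longest wavelength is m = 2: λ = 2 × 1.37 × 573 / 2.50 = 628 nm.

628 nm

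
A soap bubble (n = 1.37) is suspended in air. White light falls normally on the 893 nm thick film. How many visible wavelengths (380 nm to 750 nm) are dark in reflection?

Top surface (1.0 → 1.37): reflection off a higher-index medium gives a half-wave phase shift.
Ray reflecting at the bottom interface goes from n = 1.37 toward n = 1.0: no phase shift.
The two reflections differ by half a wavelength.
For dark reflection here: 2 n t = m λ.
λ = 2 n t / m = 2447 / m nm.
m=3: 816 nm (IR); m=4: 612 nm (visible); m=5: 489 nm (visible); m=6: 408 nm (visible); m=7: 350 nm (UV).

3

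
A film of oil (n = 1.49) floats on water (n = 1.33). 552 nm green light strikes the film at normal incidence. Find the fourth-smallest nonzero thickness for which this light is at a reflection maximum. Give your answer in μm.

0.648 μm

Top surface (1.0 → 1.49): reflection off a higher-index medium gives a half-wave phase shift.
Ray reflecting at the bottom interface goes from n = 1.49 toward n = 1.33: no phase shift.
Exactly one π shift → a net half-wave offset.
For strong reflection here: 2 n t = (m + ½) λ.
The fourth-smallest nonzero thickness corresponds to m = 3: t = (m + ½) λ / (2 n) = 3.50 × 552 / (2 × 1.49) = 648 nm.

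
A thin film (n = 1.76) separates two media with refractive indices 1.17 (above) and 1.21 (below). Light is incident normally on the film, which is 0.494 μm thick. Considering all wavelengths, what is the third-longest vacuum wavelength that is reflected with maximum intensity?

Top surface (1.17 → 1.76): reflection off a higher-index medium gives a half-wave phase shift.
Ray reflecting at the bottom interface goes from n = 1.76 toward n = 1.21: no phase shift.
Net: one phase inversion between the two reflected rays.
So the condition for constructive reflection is 2 n t = (m + ½) λ.
λ = 2 n t / (m + ½). The third-longest wavelength is m = 2: λ = 2 × 1.76 × 494 / 2.50 = 696 nm.

696 nm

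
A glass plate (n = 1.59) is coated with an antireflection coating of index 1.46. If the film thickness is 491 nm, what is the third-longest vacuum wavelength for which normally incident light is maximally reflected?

478 nm

Ray reflecting at the top interface goes from n = 1.0 toward n = 1.46: a half-wave phase shift.
Ray reflecting at the bottom interface goes from n = 1.46 toward n = 1.59: a half-wave phase shift.
Net: no relative phase inversion (both shifts match).
For strong reflection here: 2 n t = m λ.
λ = 2 n t / m. The third-longest wavelength is m = 3: λ = 2 × 1.46 × 491 / 3.00 = 478 nm.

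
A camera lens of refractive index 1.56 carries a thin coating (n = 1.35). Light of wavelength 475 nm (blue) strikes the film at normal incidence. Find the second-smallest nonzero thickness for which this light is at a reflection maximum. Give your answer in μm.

Top surface (1.0 → 1.35): reflection off a higher-index medium gives a half-wave phase shift.
At the lower boundary (n = 1.35 to n = 1.56) the reflected ray undergoes a half-wave phase shift.
The two reflections carry the same phase change, so no net offset.
With no net inversion, constructive interference in reflection requires 2 n t = m λ.
The second-smallest nonzero thickness corresponds to m = 2: t = m λ / (2 n) = 2.00 × 475 / (2 × 1.35) = 352 nm.

0.352 μm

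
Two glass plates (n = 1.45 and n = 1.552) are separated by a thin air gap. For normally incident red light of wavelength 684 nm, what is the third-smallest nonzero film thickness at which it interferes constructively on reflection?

At the upper boundary (n = 1.45 to n = 1.0) the reflected ray undergoes no phase shift.
Bottom surface (1.0 → 1.552): reflection off a higher-index medium gives a half-wave phase shift.
Exactly one π shift → a net half-wave offset.
With one net inversion, constructive interference in reflection requires 2 n t = (m + ½) λ.
The third-smallest nonzero thickness corresponds to m = 2: t = (m + ½) λ / (2 n) = 2.50 × 684 / (2 × 1.0) = 855 nm.

855 nm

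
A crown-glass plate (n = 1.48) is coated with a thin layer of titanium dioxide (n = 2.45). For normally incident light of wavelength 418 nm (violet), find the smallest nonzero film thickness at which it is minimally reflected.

At the upper boundary (n = 1.0 to n = 2.45) the reflected ray undergoes a half-wave phase shift.
At the lower boundary (n = 2.45 to n = 1.48) the reflected ray undergoes no phase shift.
The two reflections differ by half a wavelength.
With one net inversion, destructive interference in reflection requires 2 n t = m λ.
Minimum nonzero at m = 1: t = λ / (2 n) = 418 / (2 × 2.45) = 85.3 nm.

85.3 nm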